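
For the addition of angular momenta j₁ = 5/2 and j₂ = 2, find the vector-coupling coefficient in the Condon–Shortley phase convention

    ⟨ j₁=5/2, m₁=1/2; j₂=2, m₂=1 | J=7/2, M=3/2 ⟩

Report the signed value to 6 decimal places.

√[8·1!4!3!/9! · 3!2!3!1!5!2!] = √(384/7)
  +(−1)^0/∏(0,1,2,3,2,0)! = 1/24  (running 1/24)
  +(−1)^1/∏(1,0,1,2,3,1)! = -1/12  (running -1/24)
⟨..|..⟩ = √(384/7)·(-1/24) = -0.308607

−√(2/21) ≈ -0.308607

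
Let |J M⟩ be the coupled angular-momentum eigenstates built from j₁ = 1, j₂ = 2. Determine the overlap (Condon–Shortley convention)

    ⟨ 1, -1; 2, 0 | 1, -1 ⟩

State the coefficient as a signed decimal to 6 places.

+0.316228

√[3·2!0!2!/5! · 0!2!2!2!0!2!] = √(8/5)
  +(−1)^2/∏(2,0,0,0,0,2)! = 1/4  (running 1/4)
⟨..|..⟩ = √(8/5)·(1/4) = +0.316228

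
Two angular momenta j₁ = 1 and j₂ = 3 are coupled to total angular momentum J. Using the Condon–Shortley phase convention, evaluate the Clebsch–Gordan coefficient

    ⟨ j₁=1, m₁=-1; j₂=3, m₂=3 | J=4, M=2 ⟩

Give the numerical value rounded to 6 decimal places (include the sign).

triangle: 0!·2!·6!/9! = 1440/362880
(j±m)!: 0!·2!·6!·0!·6!·2! = 2073600
prefactor² = (2J+1)·Δ·N² = 518400/7
  k=0: +1/(0!·0!·2!·6!·0!·0!) = 1/1440
Σ = 1/1440  ⇒  CG² = 518400/7·1/1440² = 1/28
CG = +√(1/28) = +0.188982

+0.188982  (= +√(1/28))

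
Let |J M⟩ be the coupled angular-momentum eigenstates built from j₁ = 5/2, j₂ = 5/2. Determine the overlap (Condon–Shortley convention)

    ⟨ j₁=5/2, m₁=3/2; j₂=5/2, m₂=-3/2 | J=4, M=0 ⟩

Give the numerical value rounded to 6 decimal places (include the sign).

triangle: 1!×4!×4!/10! = 576/3628800
(j±m)!: 4!×1!×1!×4!×4!×4! = 331776
prefactor² = (2J+1)×Δ×N² = 82944/175
  k=0: +1/(0!×1!×1!×1!×3!×3!) = 1/36
  k=1: −1/(1!×0!×0!×0!×4!×4!) = -1/576
Σ = 5/192  ⇒  CG² = 82944/175×5/192² = 9/28
CG = +√(9/28) = +0.566947

+√(9/28) ≈ +0.566947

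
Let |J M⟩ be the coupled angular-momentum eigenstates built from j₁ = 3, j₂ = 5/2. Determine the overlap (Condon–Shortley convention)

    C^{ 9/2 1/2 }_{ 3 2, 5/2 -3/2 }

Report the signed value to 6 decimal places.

+0.510355

triangle: 1!·5!·4!/11! = 2880/39916800
(j±m)!: 5!·1!·1!·4!·5!·4! = 8294400
prefactor² = (2J+1)·Δ·N² = 460800/77
  k=0: +1/(0!·1!·1!·1!·4!·3!) = 1/144
  k=1: −1/(1!·0!·0!·0!·5!·4!) = -1/2880
Σ = 19/2880  ⇒  CG² = 460800/77·19/2880² = 361/1386
CG = +√(361/1386) = +0.510355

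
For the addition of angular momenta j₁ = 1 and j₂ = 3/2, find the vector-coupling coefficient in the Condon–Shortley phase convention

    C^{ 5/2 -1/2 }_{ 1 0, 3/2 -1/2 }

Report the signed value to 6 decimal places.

+√(3/5) ≈ +0.774597

triangle: 0!·2!·3!/6! = 12/720
(j±m)!: 1!·1!·1!·2!·2!·3! = 24
prefactor² = (2J+1)·Δ·N² = 12/5
  k=0: +1/(0!·0!·1!·1!·1!·2!) = 1/2
Σ = 1/2  ⇒  CG² = 12/5·1/2² = 3/5
CG = +√(3/5) = +0.774597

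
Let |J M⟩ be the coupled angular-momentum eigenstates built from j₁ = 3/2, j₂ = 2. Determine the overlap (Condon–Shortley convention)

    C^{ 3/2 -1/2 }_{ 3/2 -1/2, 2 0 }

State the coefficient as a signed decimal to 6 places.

−√(1/5) = -0.447214

triangle: 2!*1!*2!/6! = 4/720
(j±m)!: 1!*2!*2!*2!*1!*2! = 16
prefactor² = (2J+1)*Δ*N² = 16/45
  k=1: −1/(1!*1!*1!*1!*0!*1!) = -1
  k=2: +1/(2!*0!*0!*0!*1!*2!) = 1/4
Σ = -3/4  ⇒  CG² = 16/45*(-3/4)² = 1/5
CG = −√(1/5) = -0.447214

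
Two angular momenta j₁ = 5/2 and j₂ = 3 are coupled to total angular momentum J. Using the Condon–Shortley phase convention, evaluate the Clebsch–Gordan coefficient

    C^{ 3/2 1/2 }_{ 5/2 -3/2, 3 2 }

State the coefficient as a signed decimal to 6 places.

−√(1/21) ≈ -0.218218

triangle: 4!×1!×2!/8! = 48/40320
(j±m)!: 1!×4!×5!×1!×2!×1! = 5760
prefactor² = (2J+1)×Δ×N² = 192/7
  k=3: −1/(3!×1!×1!×2!×0!×0!) = -1/12
  k=4: +1/(4!×0!×0!×1!×1!×1!) = 1/24
Σ = -1/24  ⇒  CG² = 192/7×(-1/24)² = 1/21
CG = −√(1/21) = -0.218218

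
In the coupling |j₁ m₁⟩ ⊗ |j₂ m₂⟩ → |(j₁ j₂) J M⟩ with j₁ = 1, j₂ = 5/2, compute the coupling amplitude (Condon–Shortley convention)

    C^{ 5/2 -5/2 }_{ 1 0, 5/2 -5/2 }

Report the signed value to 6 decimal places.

+√(5/7) = +0.845154

triangle: 1!*1!*4!/7! = 24/5040
(j±m)!: 1!*1!*0!*5!*0!*5! = 14400
prefactor² = (2J+1)*Δ*N² = 2880/7
  k=0: +1/(0!*1!*1!*0!*0!*4!) = 1/24
Σ = 1/24  ⇒  CG² = 2880/7*1/24² = 5/7
CG = +√(5/7) = +0.845154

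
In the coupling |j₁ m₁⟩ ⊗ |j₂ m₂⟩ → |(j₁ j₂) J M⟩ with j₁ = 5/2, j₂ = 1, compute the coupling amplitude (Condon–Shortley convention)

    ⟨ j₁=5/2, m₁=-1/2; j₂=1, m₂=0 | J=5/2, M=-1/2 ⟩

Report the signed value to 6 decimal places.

√[6·1!4!1!/7! · 2!3!1!1!2!3!] = √(144/35)
  +(−1)^0/∏(0,1,3,1,1,0)! = 1/6  (running 1/6)
  +(−1)^1/∏(1,0,2,0,2,1)! = -1/4  (running -1/12)
⟨..|..⟩ = √(144/35)·(-1/12) = -0.169031

-0.169031  (= −√(1/35))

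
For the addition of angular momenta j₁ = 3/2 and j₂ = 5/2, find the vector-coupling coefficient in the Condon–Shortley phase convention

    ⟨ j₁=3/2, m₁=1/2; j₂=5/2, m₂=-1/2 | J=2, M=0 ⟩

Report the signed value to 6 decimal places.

j₁+j₂−J=2  J+j₁−j₂=1  J−j₁+j₂=3  j₁+j₂+J+1=7
(j₁±m₁, j₂±m₂, J±M) = (2,1,2,3,2,2)
P² = 8/7
sum k=0..1:
  [0] +1/4 = 1/4
  [1] −1/2 = -1/2
S = -1/4
C² = P²·S² = 1/14 ; C = -0.267261

−√(1/14) = -0.267261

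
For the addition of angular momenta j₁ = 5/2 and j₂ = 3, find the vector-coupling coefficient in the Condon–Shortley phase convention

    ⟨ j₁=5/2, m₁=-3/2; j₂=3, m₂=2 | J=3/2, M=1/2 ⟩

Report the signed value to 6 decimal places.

−√(1/21) ≈ -0.218218

√[4·4!1!2!/8! · 1!4!5!1!2!1!] = √(192/7)
  +(−1)^3/∏(3,1,1,2,0,0)! = -1/12  (running -1/12)
  +(−1)^4/∏(4,0,0,1,1,1)! = 1/24  (running -1/24)
⟨..|..⟩ = √(192/7)·(-1/24) = -0.218218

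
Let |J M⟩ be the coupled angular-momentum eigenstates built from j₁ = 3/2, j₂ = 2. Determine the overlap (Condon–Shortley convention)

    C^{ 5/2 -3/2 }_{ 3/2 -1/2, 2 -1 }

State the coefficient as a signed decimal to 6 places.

+0.169031  (= +√(1/35))

j₁+j₂−J=1  J+j₁−j₂=2  J−j₁+j₂=3  j₁+j₂+J+1=7
(j₁±m₁, j₂±m₂, J±M) = (1,2,1,3,1,4)
P² = 144/35
sum k=0..1:
  [0] +1/4 = 1/4
  [1] −1/6 = -1/6
S = 1/12
C² = P²·S² = 1/35 ; C = +0.169031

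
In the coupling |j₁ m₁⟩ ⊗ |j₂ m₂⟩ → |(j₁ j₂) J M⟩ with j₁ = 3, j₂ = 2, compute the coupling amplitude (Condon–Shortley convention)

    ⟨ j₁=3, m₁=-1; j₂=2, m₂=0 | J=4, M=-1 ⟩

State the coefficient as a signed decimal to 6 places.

−√(3/28) ≈ -0.327327

triangle: 1!×5!×3!/10! = 720/3628800
(j±m)!: 2!×4!×2!×2!×3!×5! = 138240
prefactor² = (2J+1)×Δ×N² = 1728/7
  k=0: +1/(0!×1!×4!×2!×1!×1!) = 1/48
  k=1: −1/(1!×0!×3!×1!×2!×2!) = -1/24
Σ = -1/48  ⇒  CG² = 1728/7×(-1/48)² = 3/28
CG = −√(3/28) = -0.327327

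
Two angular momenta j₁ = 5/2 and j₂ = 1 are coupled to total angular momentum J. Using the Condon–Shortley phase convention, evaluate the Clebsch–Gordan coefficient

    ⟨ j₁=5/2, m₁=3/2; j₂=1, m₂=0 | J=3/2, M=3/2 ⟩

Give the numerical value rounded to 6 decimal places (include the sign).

triangle: 2!·3!·0!/6! = 12/720
(j±m)!: 4!·1!·1!·1!·3!·0! = 144
prefactor² = (2J+1)·Δ·N² = 48/5
  k=1: −1/(1!·1!·0!·0!·3!·0!) = -1/6
Σ = -1/6  ⇒  CG² = 48/5·(-1/6)² = 4/15
CG = −√(4/15) = -0.516398

−√(4/15) ≈ -0.516398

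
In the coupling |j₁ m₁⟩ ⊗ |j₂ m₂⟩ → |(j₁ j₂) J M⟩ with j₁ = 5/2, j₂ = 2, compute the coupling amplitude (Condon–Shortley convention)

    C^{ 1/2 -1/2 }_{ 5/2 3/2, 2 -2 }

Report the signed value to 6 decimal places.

triangle: 4!*1!*0!/6! = 24/720
(j±m)!: 4!*1!*0!*4!*0!*1! = 576
prefactor² = (2J+1)*Δ*N² = 192/5
  k=0: +1/(0!*4!*1!*0!*0!*0!) = 1/24
Σ = 1/24  ⇒  CG² = 192/5*1/24² = 1/15
CG = +√(1/15) = +0.258199

+√(1/15) = +0.258199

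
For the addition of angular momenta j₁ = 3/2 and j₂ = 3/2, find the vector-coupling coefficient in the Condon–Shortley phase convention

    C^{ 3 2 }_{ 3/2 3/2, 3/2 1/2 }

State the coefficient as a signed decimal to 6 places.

+√(1/2) ≈ +0.707107

j₁+j₂−J=0  J+j₁−j₂=3  J−j₁+j₂=3  j₁+j₂+J+1=7
(j₁±m₁, j₂±m₂, J±M) = (3,0,2,1,5,1)
P² = 72
sum k=0..0:
  [0] +1/12 = 1/12
S = 1/12
C² = P²·S² = 1/2 ; C = +0.707107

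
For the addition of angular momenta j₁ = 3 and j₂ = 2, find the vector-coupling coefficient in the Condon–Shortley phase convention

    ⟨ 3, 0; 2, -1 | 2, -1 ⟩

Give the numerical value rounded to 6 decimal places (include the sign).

−√(2/7) ≈ -0.534522

triangle: 3!×3!×1!/8! = 36/40320
(j±m)!: 3!×3!×1!×3!×1!×3! = 1296
prefactor² = (2J+1)×Δ×N² = 81/14
  k=0: +1/(0!×3!×3!×1!×0!×0!) = 1/36
  k=1: −1/(1!×2!×2!×0!×1!×1!) = -1/4
Σ = -2/9  ⇒  CG² = 81/14×(-2/9)² = 2/7
CG = −√(2/7) = -0.534522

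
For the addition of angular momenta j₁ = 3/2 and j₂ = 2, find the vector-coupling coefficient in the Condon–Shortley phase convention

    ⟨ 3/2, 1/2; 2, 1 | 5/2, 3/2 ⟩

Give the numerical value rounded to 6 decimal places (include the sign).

j₁+j₂−J=1  J+j₁−j₂=2  J−j₁+j₂=3  j₁+j₂+J+1=7
(j₁±m₁, j₂±m₂, J±M) = (2,1,3,1,4,1)
P² = 144/35
sum k=0..1:
  [0] +1/6 = 1/6
  [1] −1/4 = -1/4
S = -1/12
C² = P²·S² = 1/35 ; C = -0.169031

-0.169031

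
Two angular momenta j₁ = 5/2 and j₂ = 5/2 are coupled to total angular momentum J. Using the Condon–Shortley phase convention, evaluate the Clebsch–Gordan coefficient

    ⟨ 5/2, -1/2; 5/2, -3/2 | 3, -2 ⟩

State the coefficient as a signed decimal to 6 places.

triangle: 2!·3!·3!/9! = 72/362880
(j±m)!: 2!·3!·1!·4!·1!·5! = 34560
prefactor² = (2J+1)·Δ·N² = 48
  k=0: +1/(0!·2!·3!·1!·0!·2!) = 1/24
  k=1: −1/(1!·1!·2!·0!·1!·3!) = -1/12
Σ = -1/24  ⇒  CG² = 48·(-1/24)² = 1/12
CG = −√(1/12) = -0.288675

-0.288675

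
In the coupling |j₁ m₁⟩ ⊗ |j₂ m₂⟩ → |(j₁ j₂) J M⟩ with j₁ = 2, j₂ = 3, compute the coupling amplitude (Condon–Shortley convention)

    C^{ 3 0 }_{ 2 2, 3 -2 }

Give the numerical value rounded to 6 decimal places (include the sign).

√[7·2!2!4!/9! · 4!0!1!5!3!3!] = √(192)
  +(−1)^0/∏(0,2,0,1,2,3)! = 1/24  (running 1/24)
⟨..|..⟩ = √(192)·(1/24) = +0.577350

+0.577350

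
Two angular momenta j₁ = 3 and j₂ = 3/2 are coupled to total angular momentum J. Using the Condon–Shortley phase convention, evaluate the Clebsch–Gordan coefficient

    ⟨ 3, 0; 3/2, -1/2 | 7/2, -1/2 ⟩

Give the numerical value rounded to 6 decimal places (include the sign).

+√(2/21) ≈ +0.308607

triangle: 1!×5!×2!/9! = 240/362880
(j±m)!: 3!×3!×1!×2!×3!×4! = 10368
prefactor² = (2J+1)×Δ×N² = 384/7
  k=0: +1/(0!×1!×3!×1!×2!×1!) = 1/12
  k=1: −1/(1!×0!×2!×0!×3!×2!) = -1/24
Σ = 1/24  ⇒  CG² = 384/7×1/24² = 2/21
CG = +√(2/21) = +0.308607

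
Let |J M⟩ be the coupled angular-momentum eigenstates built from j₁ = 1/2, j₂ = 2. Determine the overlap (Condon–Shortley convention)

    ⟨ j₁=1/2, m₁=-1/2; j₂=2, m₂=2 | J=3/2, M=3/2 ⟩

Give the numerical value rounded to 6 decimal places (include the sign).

√[4·1!0!3!/5! · 0!1!4!0!3!0!] = √(144/5)
  +(−1)^1/∏(1,0,0,3,0,0)! = -1/6  (running -1/6)
⟨..|..⟩ = √(144/5)·(-1/6) = -0.894427

-0.894427  (= −√(4/5))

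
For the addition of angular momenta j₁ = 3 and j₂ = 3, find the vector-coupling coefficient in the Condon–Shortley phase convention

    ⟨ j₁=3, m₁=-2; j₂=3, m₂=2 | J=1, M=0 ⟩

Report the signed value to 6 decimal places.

+0.377964

j₁+j₂−J=5  J+j₁−j₂=1  J−j₁+j₂=1  j₁+j₂+J+1=8
(j₁±m₁, j₂±m₂, J±M) = (1,5,5,1,1,1)
P² = 900/7
sum k=4..5:
  [4] +1/24 = 1/24
  [5] −1/120 = -1/120
S = 1/30
C² = P²·S² = 1/7 ; C = +0.377964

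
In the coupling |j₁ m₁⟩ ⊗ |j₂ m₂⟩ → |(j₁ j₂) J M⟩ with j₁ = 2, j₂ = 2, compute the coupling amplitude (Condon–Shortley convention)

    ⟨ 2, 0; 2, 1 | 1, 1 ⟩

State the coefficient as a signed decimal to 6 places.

+0.547723

j₁+j₂−J=3  J+j₁−j₂=1  J−j₁+j₂=1  j₁+j₂+J+1=6
(j₁±m₁, j₂±m₂, J±M) = (2,2,3,1,2,0)
P² = 6/5
sum k=2..2:
  [2] +1/2 = 1/2
S = 1/2
C² = P²·S² = 3/10 ; C = +0.547723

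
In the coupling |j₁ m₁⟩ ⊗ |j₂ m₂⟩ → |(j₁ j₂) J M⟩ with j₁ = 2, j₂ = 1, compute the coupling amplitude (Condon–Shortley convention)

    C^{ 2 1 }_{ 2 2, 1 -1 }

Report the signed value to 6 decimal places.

√[5·1!3!1!/6! · 4!0!0!2!3!1!] = √(12)
  +(−1)^0/∏(0,1,0,0,3,1)! = 1/6  (running 1/6)
⟨..|..⟩ = √(12)·(1/6) = +0.577350

+√(1/3) = +0.577350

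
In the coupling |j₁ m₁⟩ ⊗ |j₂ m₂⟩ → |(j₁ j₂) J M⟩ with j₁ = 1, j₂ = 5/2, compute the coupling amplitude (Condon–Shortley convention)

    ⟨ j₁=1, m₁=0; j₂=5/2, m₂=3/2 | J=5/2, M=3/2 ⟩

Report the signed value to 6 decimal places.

√[6·1!1!4!/7! · 1!1!4!1!4!1!] = √(576/35)
  +(−1)^0/∏(0,1,1,4,0,0)! = 1/24  (running 1/24)
  +(−1)^1/∏(1,0,0,3,1,1)! = -1/6  (running -1/8)
⟨..|..⟩ = √(576/35)·(-1/8) = -0.507093

−√(9/35) ≈ -0.507093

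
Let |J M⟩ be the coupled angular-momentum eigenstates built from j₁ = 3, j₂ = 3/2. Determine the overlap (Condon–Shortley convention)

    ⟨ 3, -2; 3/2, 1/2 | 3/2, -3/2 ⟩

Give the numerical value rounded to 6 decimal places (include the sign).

+0.534522

√[4·3!3!0!/7! · 1!5!2!1!0!3!] = √(288/7)
  +(−1)^2/∏(2,1,3,0,0,0)! = 1/12  (running 1/12)
⟨..|..⟩ = √(288/7)·(1/12) = +0.534522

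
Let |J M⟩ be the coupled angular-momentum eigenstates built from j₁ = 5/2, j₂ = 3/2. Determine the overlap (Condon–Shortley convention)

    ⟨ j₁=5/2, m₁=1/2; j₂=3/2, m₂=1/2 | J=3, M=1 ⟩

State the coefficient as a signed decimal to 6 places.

-0.129099

√[7·1!4!2!/8! · 3!2!2!1!4!2!] = √(48/5)
  +(−1)^0/∏(0,1,2,2,2,0)! = 1/8  (running 1/8)
  +(−1)^1/∏(1,0,1,1,3,1)! = -1/6  (running -1/24)
⟨..|..⟩ = √(48/5)·(-1/24) = -0.129099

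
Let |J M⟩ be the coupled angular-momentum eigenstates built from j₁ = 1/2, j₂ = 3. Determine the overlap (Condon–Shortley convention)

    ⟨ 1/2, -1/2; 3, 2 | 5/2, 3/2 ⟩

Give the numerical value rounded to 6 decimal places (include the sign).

triangle: 1!*0!*5!/7! = 120/5040
(j±m)!: 0!*1!*5!*1!*4!*1! = 2880
prefactor² = (2J+1)*Δ*N² = 2880/7
  k=1: −1/(1!*0!*0!*4!*0!*1!) = -1/24
Σ = -1/24  ⇒  CG² = 2880/7*(-1/24)² = 5/7
CG = −√(5/7) = -0.845154

-0.845154  (= −√(5/7))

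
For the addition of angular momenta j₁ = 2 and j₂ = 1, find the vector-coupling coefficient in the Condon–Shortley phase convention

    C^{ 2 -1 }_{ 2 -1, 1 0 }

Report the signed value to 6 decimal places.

√[5·1!3!1!/6! · 1!3!1!1!1!3!] = √(3/2)
  +(−1)^0/∏(0,1,3,1,0,0)! = 1/6  (running 1/6)
  +(−1)^1/∏(1,0,2,0,1,1)! = -1/2  (running -1/3)
⟨..|..⟩ = √(3/2)·(-1/3) = -0.408248

-0.408248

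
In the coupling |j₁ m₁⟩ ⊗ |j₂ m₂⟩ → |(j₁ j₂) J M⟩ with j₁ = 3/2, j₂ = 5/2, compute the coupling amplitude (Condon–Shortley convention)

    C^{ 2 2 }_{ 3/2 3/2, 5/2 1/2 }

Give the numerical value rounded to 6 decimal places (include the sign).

+0.377964  (= +√(1/7))

j₁+j₂−J=2  J+j₁−j₂=1  J−j₁+j₂=3  j₁+j₂+J+1=7
(j₁±m₁, j₂±m₂, J±M) = (3,0,3,2,4,0)
P² = 144/7
sum k=0..0:
  [0] +1/12 = 1/12
S = 1/12
C² = P²·S² = 1/7 ; C = +0.377964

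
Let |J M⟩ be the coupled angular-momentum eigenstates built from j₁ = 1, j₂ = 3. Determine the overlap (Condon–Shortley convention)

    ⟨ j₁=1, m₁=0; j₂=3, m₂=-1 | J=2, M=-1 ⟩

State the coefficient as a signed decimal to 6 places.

triangle: 2!·0!·4!/7! = 48/5040
(j±m)!: 1!·1!·2!·4!·1!·3! = 288
prefactor² = (2J+1)·Δ·N² = 96/7
  k=1: −1/(1!·1!·0!·1!·0!·3!) = -1/6
Σ = -1/6  ⇒  CG² = 96/7·(-1/6)² = 8/21
CG = −√(8/21) = -0.617213

-0.617213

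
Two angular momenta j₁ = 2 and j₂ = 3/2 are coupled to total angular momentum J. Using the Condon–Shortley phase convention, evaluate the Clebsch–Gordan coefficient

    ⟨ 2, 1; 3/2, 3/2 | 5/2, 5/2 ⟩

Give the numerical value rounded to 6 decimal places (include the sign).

j₁+j₂−J=1  J+j₁−j₂=3  J−j₁+j₂=2  j₁+j₂+J+1=7
(j₁±m₁, j₂±m₂, J±M) = (3,1,3,0,5,0)
P² = 432/7
sum k=1..1:
  [1] −1/12 = -1/12
S = -1/12
C² = P²·S² = 3/7 ; C = -0.654654

-0.654654  (= −√(3/7))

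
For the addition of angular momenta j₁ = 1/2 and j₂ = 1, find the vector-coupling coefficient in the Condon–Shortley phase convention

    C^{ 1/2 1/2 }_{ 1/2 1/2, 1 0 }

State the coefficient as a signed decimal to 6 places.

+0.577350  (= +√(1/3))

j₁+j₂−J=1  J+j₁−j₂=0  J−j₁+j₂=1  j₁+j₂+J+1=3
(j₁±m₁, j₂±m₂, J±M) = (1,0,1,1,1,0)
P² = 1/3
sum k=0..0:
  [0] +1/1 = 1
S = 1
C² = P²·S² = 1/3 ; C = +0.577350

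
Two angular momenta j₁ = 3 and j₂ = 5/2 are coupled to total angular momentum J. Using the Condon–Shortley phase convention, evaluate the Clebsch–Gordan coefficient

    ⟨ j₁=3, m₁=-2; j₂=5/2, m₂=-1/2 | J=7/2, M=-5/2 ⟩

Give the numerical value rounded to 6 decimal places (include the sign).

-0.178174  (= −√(2/63))

√[8·2!4!3!/10! · 1!5!2!3!1!6!] = √(4608/7)
  +(−1)^1/∏(1,1,4,1,0,2)! = -1/48  (running -1/48)
  +(−1)^2/∏(2,0,3,0,1,3)! = 1/72  (running -1/144)
⟨..|..⟩ = √(4608/7)·(-1/144) = -0.178174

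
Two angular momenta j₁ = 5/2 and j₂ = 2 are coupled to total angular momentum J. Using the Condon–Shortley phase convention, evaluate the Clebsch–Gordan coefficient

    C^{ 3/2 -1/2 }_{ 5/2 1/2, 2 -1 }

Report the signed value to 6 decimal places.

j₁+j₂−J=3  J+j₁−j₂=2  J−j₁+j₂=1  j₁+j₂+J+1=7
(j₁±m₁, j₂±m₂, J±M) = (3,2,1,3,1,2)
P² = 48/35
sum k=0..1:
  [0] +1/12 = 1/12
  [1] −1/2 = -1/2
S = -5/12
C² = P²·S² = 5/21 ; C = -0.487950

−√(5/21) = -0.487950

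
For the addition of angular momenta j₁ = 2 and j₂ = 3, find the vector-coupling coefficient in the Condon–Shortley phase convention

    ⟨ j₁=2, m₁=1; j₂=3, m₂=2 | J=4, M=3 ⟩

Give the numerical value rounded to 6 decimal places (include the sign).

-0.223607

√[9·1!3!5!/10! · 3!1!5!1!7!1!] = √(6480)
  +(−1)^0/∏(0,1,1,5,2,0)! = 1/240  (running 1/240)
  +(−1)^1/∏(1,0,0,4,3,1)! = -1/144  (running -1/360)
⟨..|..⟩ = √(6480)·(-1/360) = -0.223607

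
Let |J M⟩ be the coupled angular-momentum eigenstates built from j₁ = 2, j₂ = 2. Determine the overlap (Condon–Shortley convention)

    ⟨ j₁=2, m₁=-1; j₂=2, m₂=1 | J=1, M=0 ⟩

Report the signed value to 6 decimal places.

j₁+j₂−J=3  J+j₁−j₂=1  J−j₁+j₂=1  j₁+j₂+J+1=6
(j₁±m₁, j₂±m₂, J±M) = (1,3,3,1,1,1)
P² = 9/10
sum k=2..3:
  [2] +1/2 = 1/2
  [3] −1/6 = -1/6
S = 1/3
C² = P²·S² = 1/10 ; C = +0.316228

+0.316228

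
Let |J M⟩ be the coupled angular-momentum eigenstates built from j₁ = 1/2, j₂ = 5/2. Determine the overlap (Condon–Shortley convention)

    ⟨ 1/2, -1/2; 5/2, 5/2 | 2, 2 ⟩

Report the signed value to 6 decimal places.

j₁+j₂−J=1  J+j₁−j₂=0  J−j₁+j₂=4  j₁+j₂+J+1=6
(j₁±m₁, j₂±m₂, J±M) = (0,1,5,0,4,0)
P² = 480
sum k=1..1:
  [1] −1/24 = -1/24
S = -1/24
C² = P²·S² = 5/6 ; C = -0.912871

-0.912871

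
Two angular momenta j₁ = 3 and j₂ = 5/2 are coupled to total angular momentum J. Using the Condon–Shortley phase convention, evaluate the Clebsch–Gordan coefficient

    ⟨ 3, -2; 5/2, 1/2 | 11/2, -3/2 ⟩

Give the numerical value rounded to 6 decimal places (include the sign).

+0.426401  (= +√(2/11))

j₁+j₂−J=0  J+j₁−j₂=6  J−j₁+j₂=5  j₁+j₂+J+1=12
(j₁±m₁, j₂±m₂, J±M) = (1,5,3,2,4,7)
P² = 4147200/11
sum k=0..0:
  [0] +1/1440 = 1/1440
S = 1/1440
C² = P²·S² = 2/11 ; C = +0.426401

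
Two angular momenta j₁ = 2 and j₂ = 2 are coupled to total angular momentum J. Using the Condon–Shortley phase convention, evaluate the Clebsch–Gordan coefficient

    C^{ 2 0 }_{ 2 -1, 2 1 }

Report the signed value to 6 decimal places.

√[5·2!2!2!/7! · 1!3!3!1!2!2!] = √(8/7)
  +(−1)^1/∏(1,1,2,2,0,0)! = -1/4  (running -1/4)
  +(−1)^2/∏(2,0,1,1,1,1)! = 1/2  (running 1/4)
⟨..|..⟩ = √(8/7)·(1/4) = +0.267261

+0.267261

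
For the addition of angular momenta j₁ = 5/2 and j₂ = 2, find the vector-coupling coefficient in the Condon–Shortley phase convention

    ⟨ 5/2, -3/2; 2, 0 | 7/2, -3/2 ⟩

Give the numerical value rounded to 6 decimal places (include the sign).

-0.534522  (= −√(2/7))

√[8·1!4!3!/9! · 1!4!2!2!2!5!] = √(512/7)
  +(−1)^0/∏(0,1,4,2,0,1)! = 1/48  (running 1/48)
  +(−1)^1/∏(1,0,3,1,1,2)! = -1/12  (running -1/16)
⟨..|..⟩ = √(512/7)·(-1/16) = -0.534522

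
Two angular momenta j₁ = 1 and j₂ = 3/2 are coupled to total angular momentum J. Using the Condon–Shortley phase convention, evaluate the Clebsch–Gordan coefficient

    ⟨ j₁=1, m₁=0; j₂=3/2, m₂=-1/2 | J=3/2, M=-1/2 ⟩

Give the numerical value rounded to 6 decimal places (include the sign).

j₁+j₂−J=1  J+j₁−j₂=1  J−j₁+j₂=2  j₁+j₂+J+1=5
(j₁±m₁, j₂±m₂, J±M) = (1,1,1,2,1,2)
P² = 4/15
sum k=0..1:
  [0] +1/1 = 1
  [1] −1/2 = -1/2
S = 1/2
C² = P²·S² = 1/15 ; C = +0.258199

+0.258199  (= +√(1/15))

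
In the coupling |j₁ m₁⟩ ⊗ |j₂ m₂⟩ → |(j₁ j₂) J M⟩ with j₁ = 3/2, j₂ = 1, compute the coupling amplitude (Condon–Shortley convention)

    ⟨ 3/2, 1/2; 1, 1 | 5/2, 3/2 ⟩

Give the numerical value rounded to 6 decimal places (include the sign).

+√(3/5) ≈ +0.774597

√[6·0!3!2!/6! · 2!1!2!0!4!1!] = √(48/5)
  +(−1)^0/∏(0,0,1,2,2,0)! = 1/4  (running 1/4)
⟨..|..⟩ = √(48/5)·(1/4) = +0.774597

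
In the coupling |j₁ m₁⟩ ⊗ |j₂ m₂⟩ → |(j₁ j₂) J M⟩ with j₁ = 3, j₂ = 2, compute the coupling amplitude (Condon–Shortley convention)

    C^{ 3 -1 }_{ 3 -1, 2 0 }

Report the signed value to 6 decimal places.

triangle: 2!*4!*2!/9! = 96/362880
(j±m)!: 2!*4!*2!*2!*2!*4! = 9216
prefactor² = (2J+1)*Δ*N² = 256/15
  k=0: +1/(0!*2!*4!*2!*0!*0!) = 1/96
  k=1: −1/(1!*1!*3!*1!*1!*1!) = -1/6
  k=2: +1/(2!*0!*2!*0!*2!*2!) = 1/16
Σ = -3/32  ⇒  CG² = 256/15*(-3/32)² = 3/20
CG = −√(3/20) = -0.387298

-0.387298  (= −√(3/20))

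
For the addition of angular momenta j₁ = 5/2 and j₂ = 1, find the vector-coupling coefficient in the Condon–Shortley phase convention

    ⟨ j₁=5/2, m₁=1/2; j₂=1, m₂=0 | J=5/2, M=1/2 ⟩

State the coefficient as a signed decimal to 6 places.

√[6·1!4!1!/7! · 3!2!1!1!3!2!] = √(144/35)
  +(−1)^0/∏(0,1,2,1,2,0)! = 1/4  (running 1/4)
  +(−1)^1/∏(1,0,1,0,3,1)! = -1/6  (running 1/12)
⟨..|..⟩ = √(144/35)·(1/12) = +0.169031

+√(1/35) = +0.169031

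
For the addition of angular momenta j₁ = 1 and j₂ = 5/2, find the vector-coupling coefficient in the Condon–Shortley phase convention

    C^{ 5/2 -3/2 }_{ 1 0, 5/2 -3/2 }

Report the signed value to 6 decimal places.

+0.507093

j₁+j₂−J=1  J+j₁−j₂=1  J−j₁+j₂=4  j₁+j₂+J+1=7
(j₁±m₁, j₂±m₂, J±M) = (1,1,1,4,1,4)
P² = 576/35
sum k=0..1:
  [0] +1/6 = 1/6
  [1] −1/24 = -1/24
S = 1/8
C² = P²·S² = 9/35 ; C = +0.507093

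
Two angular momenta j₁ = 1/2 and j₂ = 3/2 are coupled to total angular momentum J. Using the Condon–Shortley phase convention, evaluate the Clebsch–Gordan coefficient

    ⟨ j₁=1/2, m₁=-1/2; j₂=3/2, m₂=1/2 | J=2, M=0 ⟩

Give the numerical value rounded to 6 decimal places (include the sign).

j₁+j₂−J=0  J+j₁−j₂=1  J−j₁+j₂=3  j₁+j₂+J+1=5
(j₁±m₁, j₂±m₂, J±M) = (0,1,2,1,2,2)
P² = 2
sum k=0..0:
  [0] +1/2 = 1/2
S = 1/2
C² = P²·S² = 1/2 ; C = +0.707107

+√(1/2) = +0.707107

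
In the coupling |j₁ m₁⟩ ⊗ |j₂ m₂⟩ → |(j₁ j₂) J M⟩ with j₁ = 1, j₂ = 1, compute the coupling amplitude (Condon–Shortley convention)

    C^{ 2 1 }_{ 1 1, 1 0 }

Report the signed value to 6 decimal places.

triangle: 0!*2!*2!/5! = 4/120
(j±m)!: 2!*0!*1!*1!*3!*1! = 12
prefactor² = (2J+1)*Δ*N² = 2
  k=0: +1/(0!*0!*0!*1!*2!*1!) = 1/2
Σ = 1/2  ⇒  CG² = 2*1/2² = 1/2
CG = +√(1/2) = +0.707107

+√(1/2) = +0.707107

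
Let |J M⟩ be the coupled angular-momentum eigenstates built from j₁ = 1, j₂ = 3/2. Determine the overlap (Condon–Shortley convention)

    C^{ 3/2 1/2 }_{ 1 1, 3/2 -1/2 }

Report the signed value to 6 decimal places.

+0.730297

j₁+j₂−J=1  J+j₁−j₂=1  J−j₁+j₂=2  j₁+j₂+J+1=5
(j₁±m₁, j₂±m₂, J±M) = (2,0,1,2,2,1)
P² = 8/15
sum k=0..0:
  [0] +1/1 = 1
S = 1
C² = P²·S² = 8/15 ; C = +0.730297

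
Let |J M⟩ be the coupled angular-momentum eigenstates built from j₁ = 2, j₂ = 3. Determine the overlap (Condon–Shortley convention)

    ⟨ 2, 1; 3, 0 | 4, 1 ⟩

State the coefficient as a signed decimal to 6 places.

triangle: 1!*3!*5!/10! = 720/3628800
(j±m)!: 3!*1!*3!*3!*5!*3! = 155520
prefactor² = (2J+1)*Δ*N² = 1944/7
  k=0: +1/(0!*1!*1!*3!*2!*2!) = 1/24
  k=1: −1/(1!*0!*0!*2!*3!*3!) = -1/72
Σ = 1/36  ⇒  CG² = 1944/7*1/36² = 3/14
CG = +√(3/14) = +0.462910

+0.462910  (= +√(3/14))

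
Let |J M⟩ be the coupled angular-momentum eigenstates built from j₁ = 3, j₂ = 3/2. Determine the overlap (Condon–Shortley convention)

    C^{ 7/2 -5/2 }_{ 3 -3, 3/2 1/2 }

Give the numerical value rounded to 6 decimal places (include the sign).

-0.617213

j₁+j₂−J=1  J+j₁−j₂=5  J−j₁+j₂=2  j₁+j₂+J+1=9
(j₁±m₁, j₂±m₂, J±M) = (0,6,2,1,1,6)
P² = 38400/7
sum k=1..1:
  [1] −1/120 = -1/120
S = -1/120
C² = P²·S² = 8/21 ; C = -0.617213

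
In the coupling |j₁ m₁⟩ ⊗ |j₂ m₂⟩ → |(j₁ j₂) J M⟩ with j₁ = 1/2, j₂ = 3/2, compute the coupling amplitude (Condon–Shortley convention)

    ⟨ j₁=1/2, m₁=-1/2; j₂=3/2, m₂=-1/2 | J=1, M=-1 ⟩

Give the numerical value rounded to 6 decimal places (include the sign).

-0.500000  (= −√(1/4))

triangle: 1!·0!·2!/4! = 2/24
(j±m)!: 0!·1!·1!·2!·0!·2! = 4
prefactor² = (2J+1)·Δ·N² = 1
  k=1: −1/(1!·0!·0!·0!·0!·2!) = -1/2
Σ = -1/2  ⇒  CG² = 1·(-1/2)² = 1/4
CG = −√(1/4) = -0.500000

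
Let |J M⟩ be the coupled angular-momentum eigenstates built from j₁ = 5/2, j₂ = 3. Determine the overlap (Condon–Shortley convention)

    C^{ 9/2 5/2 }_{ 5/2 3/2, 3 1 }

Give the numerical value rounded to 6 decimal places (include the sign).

√[10·1!4!5!/11! · 4!1!4!2!7!2!] = √(92160/11)
  +(−1)^0/∏(0,1,1,4,3,1)! = 1/144  (running 1/144)
  +(−1)^1/∏(1,0,0,3,4,2)! = -1/288  (running 1/288)
⟨..|..⟩ = √(92160/11)·(1/288) = +0.317821

+√(10/99) ≈ +0.317821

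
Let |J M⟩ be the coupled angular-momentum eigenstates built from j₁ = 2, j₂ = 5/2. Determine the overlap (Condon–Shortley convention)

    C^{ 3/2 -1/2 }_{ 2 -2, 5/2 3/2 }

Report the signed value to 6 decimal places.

−√(32/105) ≈ -0.552052

triangle: 3!·1!·2!/7! = 12/5040
(j±m)!: 0!·4!·4!·1!·1!·2! = 1152
prefactor² = (2J+1)·Δ·N² = 384/35
  k=3: −1/(3!·0!·1!·1!·0!·1!) = -1/6
Σ = -1/6  ⇒  CG² = 384/35·(-1/6)² = 32/105
CG = −√(32/105) = -0.552052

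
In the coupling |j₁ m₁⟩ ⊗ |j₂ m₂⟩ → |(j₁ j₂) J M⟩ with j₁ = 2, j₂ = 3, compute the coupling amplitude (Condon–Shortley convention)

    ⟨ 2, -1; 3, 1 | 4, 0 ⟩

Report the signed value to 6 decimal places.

-0.597614

√[9·1!3!5!/10! · 1!3!4!2!4!4!] = √(10368/35)
  +(−1)^0/∏(0,1,3,4,0,1)! = 1/144  (running 1/144)
  +(−1)^1/∏(1,0,2,3,1,2)! = -1/24  (running -5/144)
⟨..|..⟩ = √(10368/35)·(-5/144) = -0.597614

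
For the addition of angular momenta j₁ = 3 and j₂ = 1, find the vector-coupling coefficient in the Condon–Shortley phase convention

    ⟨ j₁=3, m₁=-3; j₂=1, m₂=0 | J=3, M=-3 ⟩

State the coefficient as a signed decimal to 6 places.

triangle: 1!×5!×1!/8! = 120/40320
(j±m)!: 0!×6!×1!×1!×0!×6! = 518400
prefactor² = (2J+1)×Δ×N² = 10800
  k=1: −1/(1!×0!×5!×0!×0!×1!) = -1/120
Σ = -1/120  ⇒  CG² = 10800×(-1/120)² = 3/4
CG = −√(3/4) = -0.866025

-0.866025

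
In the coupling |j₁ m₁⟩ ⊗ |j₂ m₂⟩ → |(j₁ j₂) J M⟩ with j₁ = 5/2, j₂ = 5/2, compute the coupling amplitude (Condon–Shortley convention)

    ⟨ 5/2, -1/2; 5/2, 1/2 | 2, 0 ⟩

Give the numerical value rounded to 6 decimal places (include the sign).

+√(4/21) = +0.436436

triangle: 3!×2!×2!/8! = 24/40320
(j±m)!: 2!×3!×3!×2!×2!×2! = 576
prefactor² = (2J+1)×Δ×N² = 12/7
  k=1: −1/(1!×2!×2!×2!×0!×0!) = -1/8
  k=2: +1/(2!×1!×1!×1!×1!×1!) = 1/2
  k=3: −1/(3!×0!×0!×0!×2!×2!) = -1/24
Σ = 1/3  ⇒  CG² = 12/7×1/3² = 4/21
CG = +√(4/21) = +0.436436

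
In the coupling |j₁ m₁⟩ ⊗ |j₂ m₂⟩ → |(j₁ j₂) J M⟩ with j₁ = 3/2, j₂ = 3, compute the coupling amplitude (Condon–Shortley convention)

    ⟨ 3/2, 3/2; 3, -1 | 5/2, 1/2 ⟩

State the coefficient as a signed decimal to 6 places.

+0.621059  (= +√(27/70))

triangle: 2!·1!·4!/8! = 48/40320
(j±m)!: 3!·0!·2!·4!·3!·2! = 3456
prefactor² = (2J+1)·Δ·N² = 864/35
  k=0: +1/(0!·2!·0!·2!·1!·2!) = 1/8
Σ = 1/8  ⇒  CG² = 864/35·1/8² = 27/70
CG = +√(27/70) = +0.621059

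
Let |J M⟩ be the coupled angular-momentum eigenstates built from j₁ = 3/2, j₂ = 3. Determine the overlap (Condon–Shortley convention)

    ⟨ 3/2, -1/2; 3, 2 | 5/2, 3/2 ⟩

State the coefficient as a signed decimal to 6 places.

+√(1/14) = +0.267261

√[6·2!1!4!/8! · 1!2!5!1!4!1!] = √(288/7)
  +(−1)^1/∏(1,1,1,4,0,0)! = -1/24  (running -1/24)
  +(−1)^2/∏(2,0,0,3,1,1)! = 1/12  (running 1/24)
⟨..|..⟩ = √(288/7)·(1/24) = +0.267261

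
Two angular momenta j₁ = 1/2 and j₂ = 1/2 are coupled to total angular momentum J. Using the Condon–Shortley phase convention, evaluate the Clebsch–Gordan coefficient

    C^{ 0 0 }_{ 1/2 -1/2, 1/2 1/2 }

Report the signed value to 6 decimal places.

j₁+j₂−J=1  J+j₁−j₂=0  J−j₁+j₂=0  j₁+j₂+J+1=2
(j₁±m₁, j₂±m₂, J±M) = (0,1,1,0,0,0)
P² = 1/2
sum k=1..1:
  [1] −1/1 = -1
S = -1
C² = P²·S² = 1/2 ; C = -0.707107

−√(1/2) ≈ -0.707107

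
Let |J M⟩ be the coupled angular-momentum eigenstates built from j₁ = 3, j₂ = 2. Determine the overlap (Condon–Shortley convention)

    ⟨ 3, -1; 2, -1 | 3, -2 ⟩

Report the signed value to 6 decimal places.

-0.500000

√[7·2!4!2!/9! · 2!4!1!3!1!5!] = √(64)
  +(−1)^0/∏(0,2,4,1,0,1)! = 1/48  (running 1/48)
  +(−1)^1/∏(1,1,3,0,1,2)! = -1/12  (running -1/16)
⟨..|..⟩ = √(64)·(-1/16) = -0.500000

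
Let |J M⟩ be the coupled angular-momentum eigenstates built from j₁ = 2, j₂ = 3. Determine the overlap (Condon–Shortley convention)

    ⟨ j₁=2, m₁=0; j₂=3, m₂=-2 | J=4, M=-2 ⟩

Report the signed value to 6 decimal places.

triangle: 1!×3!×5!/10! = 720/3628800
(j±m)!: 2!×2!×1!×5!×2!×6! = 691200
prefactor² = (2J+1)×Δ×N² = 8640/7
  k=0: +1/(0!×1!×2!×1!×1!×4!) = 1/48
  k=1: −1/(1!×0!×1!×0!×2!×5!) = -1/240
Σ = 1/60  ⇒  CG² = 8640/7×1/60² = 12/35
CG = +√(12/35) = +0.585540

+√(12/35) = +0.585540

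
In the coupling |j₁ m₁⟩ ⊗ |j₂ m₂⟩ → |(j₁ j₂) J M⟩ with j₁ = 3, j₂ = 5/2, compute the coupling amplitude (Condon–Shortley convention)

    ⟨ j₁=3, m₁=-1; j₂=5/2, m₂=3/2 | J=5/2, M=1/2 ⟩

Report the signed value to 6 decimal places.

triangle: 3!·3!·2!/9! = 72/362880
(j±m)!: 2!·4!·4!·1!·3!·2! = 13824
prefactor² = (2J+1)·Δ·N² = 576/35
  k=2: +1/(2!·1!·2!·2!·1!·0!) = 1/8
  k=3: −1/(3!·0!·1!·1!·2!·1!) = -1/12
Σ = 1/24  ⇒  CG² = 576/35·1/24² = 1/35
CG = +√(1/35) = +0.169031

+0.169031  (= +√(1/35))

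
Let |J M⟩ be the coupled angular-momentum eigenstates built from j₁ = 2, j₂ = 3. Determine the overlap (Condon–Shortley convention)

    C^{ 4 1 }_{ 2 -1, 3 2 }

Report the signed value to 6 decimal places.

-0.591608

j₁+j₂−J=1  J+j₁−j₂=3  J−j₁+j₂=5  j₁+j₂+J+1=10
(j₁±m₁, j₂±m₂, J±M) = (1,3,5,1,5,3)
P² = 6480/7
sum k=0..1:
  [0] +1/720 = 1/720
  [1] −1/48 = -1/48
S = -7/360
C² = P²·S² = 7/20 ; C = -0.591608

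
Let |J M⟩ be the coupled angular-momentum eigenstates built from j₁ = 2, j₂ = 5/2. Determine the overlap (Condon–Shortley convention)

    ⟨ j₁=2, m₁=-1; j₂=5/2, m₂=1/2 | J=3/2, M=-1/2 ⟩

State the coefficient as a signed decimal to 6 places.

√[4·3!1!2!/7! · 1!3!3!2!1!2!] = √(48/35)
  +(−1)^2/∏(2,1,1,1,0,1)! = 1/2  (running 1/2)
  +(−1)^3/∏(3,0,0,0,1,2)! = -1/12  (running 5/12)
⟨..|..⟩ = √(48/35)·(5/12) = +0.487950

+√(5/21) ≈ +0.487950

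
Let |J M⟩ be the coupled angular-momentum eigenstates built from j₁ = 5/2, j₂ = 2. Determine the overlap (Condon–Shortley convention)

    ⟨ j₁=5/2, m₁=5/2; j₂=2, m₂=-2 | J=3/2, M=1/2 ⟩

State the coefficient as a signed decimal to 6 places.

j₁+j₂−J=3  J+j₁−j₂=2  J−j₁+j₂=1  j₁+j₂+J+1=7
(j₁±m₁, j₂±m₂, J±M) = (5,0,0,4,2,1)
P² = 384/7
sum k=0..0:
  [0] +1/12 = 1/12
S = 1/12
C² = P²·S² = 8/21 ; C = +0.617213

+√(8/21) = +0.617213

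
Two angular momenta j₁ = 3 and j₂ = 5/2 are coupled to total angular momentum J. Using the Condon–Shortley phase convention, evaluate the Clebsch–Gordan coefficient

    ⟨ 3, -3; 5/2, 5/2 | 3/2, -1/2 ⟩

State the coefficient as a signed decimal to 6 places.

√[4·4!2!1!/8! · 0!6!5!0!1!2!] = √(5760/7)
  +(−1)^4/∏(4,0,2,1,0,0)! = 1/48  (running 1/48)
⟨..|..⟩ = √(5760/7)·(1/48) = +0.597614

+0.597614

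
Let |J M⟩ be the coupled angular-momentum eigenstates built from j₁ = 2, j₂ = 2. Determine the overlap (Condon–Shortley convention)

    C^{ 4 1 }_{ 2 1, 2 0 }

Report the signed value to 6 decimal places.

triangle: 0!*4!*4!/9! = 576/362880
(j±m)!: 3!*1!*2!*2!*5!*3! = 17280
prefactor² = (2J+1)*Δ*N² = 1728/7
  k=0: +1/(0!*0!*1!*2!*3!*2!) = 1/24
Σ = 1/24  ⇒  CG² = 1728/7*1/24² = 3/7
CG = +√(3/7) = +0.654654

+√(3/7) ≈ +0.654654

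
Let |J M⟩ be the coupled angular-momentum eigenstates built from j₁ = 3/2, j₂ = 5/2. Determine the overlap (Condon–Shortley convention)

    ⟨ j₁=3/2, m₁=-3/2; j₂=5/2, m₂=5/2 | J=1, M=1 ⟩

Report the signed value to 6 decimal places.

triangle: 3!·0!·2!/6! = 12/720
(j±m)!: 0!·3!·5!·0!·2!·0! = 1440
prefactor² = (2J+1)·Δ·N² = 72
  k=3: −1/(3!·0!·0!·2!·0!·0!) = -1/12
Σ = -1/12  ⇒  CG² = 72·(-1/12)² = 1/2
CG = −√(1/2) = -0.707107

−√(1/2) ≈ -0.707107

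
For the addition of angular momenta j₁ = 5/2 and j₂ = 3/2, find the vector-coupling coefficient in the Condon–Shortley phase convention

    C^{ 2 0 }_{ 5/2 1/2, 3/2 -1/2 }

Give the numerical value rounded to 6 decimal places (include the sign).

√[5·2!3!1!/7! · 3!2!1!2!2!2!] = √(8/7)
  +(−1)^0/∏(0,2,2,1,1,0)! = 1/4  (running 1/4)
  +(−1)^1/∏(1,1,1,0,2,1)! = -1/2  (running -1/4)
⟨..|..⟩ = √(8/7)·(-1/4) = -0.267261

−√(1/14) = -0.267261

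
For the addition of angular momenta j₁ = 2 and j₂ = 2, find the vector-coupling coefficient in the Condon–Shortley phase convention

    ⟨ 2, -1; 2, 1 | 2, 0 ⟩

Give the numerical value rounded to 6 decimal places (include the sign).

triangle: 2!·2!·2!/7! = 8/5040
(j±m)!: 1!·3!·3!·1!·2!·2! = 144
prefactor² = (2J+1)·Δ·N² = 8/7
  k=1: −1/(1!·1!·2!·2!·0!·0!) = -1/4
  k=2: +1/(2!·0!·1!·1!·1!·1!) = 1/2
Σ = 1/4  ⇒  CG² = 8/7·1/4² = 1/14
CG = +√(1/14) = +0.267261

+√(1/14) = +0.267261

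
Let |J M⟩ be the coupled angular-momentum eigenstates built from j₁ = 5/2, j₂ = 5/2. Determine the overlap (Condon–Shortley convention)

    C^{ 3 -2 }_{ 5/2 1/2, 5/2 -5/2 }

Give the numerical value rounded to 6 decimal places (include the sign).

+√(5/12) ≈ +0.645497

triangle: 2!*3!*3!/9! = 72/362880
(j±m)!: 3!*2!*0!*5!*1!*5! = 172800
prefactor² = (2J+1)*Δ*N² = 240
  k=0: +1/(0!*2!*2!*0!*1!*3!) = 1/24
Σ = 1/24  ⇒  CG² = 240*1/24² = 5/12
CG = +√(5/12) = +0.645497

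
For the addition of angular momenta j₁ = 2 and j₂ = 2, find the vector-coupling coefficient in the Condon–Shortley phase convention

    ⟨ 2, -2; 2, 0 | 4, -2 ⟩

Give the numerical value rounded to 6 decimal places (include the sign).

triangle: 0!·4!·4!/9! = 576/362880
(j±m)!: 0!·4!·2!·2!·2!·6! = 138240
prefactor² = (2J+1)·Δ·N² = 13824/7
  k=0: +1/(0!·0!·4!·2!·0!·2!) = 1/96
Σ = 1/96  ⇒  CG² = 13824/7·1/96² = 3/14
CG = +√(3/14) = +0.462910

+0.462910  (= +√(3/14))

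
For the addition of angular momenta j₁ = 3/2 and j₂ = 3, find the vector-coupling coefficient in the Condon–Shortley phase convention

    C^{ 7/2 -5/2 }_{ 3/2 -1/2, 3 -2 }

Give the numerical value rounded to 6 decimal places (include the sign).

+0.377964

j₁+j₂−J=1  J+j₁−j₂=2  J−j₁+j₂=5  j₁+j₂+J+1=9
(j₁±m₁, j₂±m₂, J±M) = (1,2,1,5,1,6)
P² = 6400/7
sum k=0..1:
  [0] +1/48 = 1/48
  [1] −1/120 = -1/120
S = 1/80
C² = P²·S² = 1/7 ; C = +0.377964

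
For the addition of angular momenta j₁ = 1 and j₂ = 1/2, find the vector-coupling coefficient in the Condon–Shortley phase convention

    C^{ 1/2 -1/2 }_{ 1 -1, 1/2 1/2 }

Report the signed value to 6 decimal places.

triangle: 1!*1!*0!/3! = 1/6
(j±m)!: 0!*2!*1!*0!*0!*1! = 2
prefactor² = (2J+1)*Δ*N² = 2/3
  k=1: −1/(1!*0!*1!*0!*0!*0!) = -1
Σ = -1  ⇒  CG² = 2/3*(-1)² = 2/3
CG = −√(2/3) = -0.816497

−√(2/3) ≈ -0.816497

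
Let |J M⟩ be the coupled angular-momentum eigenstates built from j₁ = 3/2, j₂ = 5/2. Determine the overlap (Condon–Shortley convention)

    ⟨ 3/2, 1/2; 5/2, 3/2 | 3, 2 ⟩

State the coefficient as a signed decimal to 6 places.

√[7·1!2!4!/8! · 2!1!4!1!5!1!] = √(48)
  +(−1)^0/∏(0,1,1,4,1,0)! = 1/24  (running 1/24)
  +(−1)^1/∏(1,0,0,3,2,1)! = -1/12  (running -1/24)
⟨..|..⟩ = √(48)·(-1/24) = -0.288675

−√(1/12) = -0.288675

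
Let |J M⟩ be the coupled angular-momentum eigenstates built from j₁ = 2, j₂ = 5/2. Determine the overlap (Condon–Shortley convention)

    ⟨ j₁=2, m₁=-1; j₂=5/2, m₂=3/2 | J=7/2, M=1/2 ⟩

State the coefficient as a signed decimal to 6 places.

√[8·1!3!4!/9! · 1!3!4!1!4!3!] = √(2304/35)
  +(−1)^0/∏(0,1,3,4,0,0)! = 1/144  (running 1/144)
  +(−1)^1/∏(1,0,2,3,1,1)! = -1/12  (running -11/144)
⟨..|..⟩ = √(2304/35)·(-11/144) = -0.619780

-0.619780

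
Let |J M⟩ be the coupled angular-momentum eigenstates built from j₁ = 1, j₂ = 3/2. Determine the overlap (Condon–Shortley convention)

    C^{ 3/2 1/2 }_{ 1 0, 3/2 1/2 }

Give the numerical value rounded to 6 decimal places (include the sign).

triangle: 1!*1!*2!/5! = 2/120
(j±m)!: 1!*1!*2!*1!*2!*1! = 4
prefactor² = (2J+1)*Δ*N² = 4/15
  k=0: +1/(0!*1!*1!*2!*0!*0!) = 1/2
  k=1: −1/(1!*0!*0!*1!*1!*1!) = -1
Σ = -1/2  ⇒  CG² = 4/15*(-1/2)² = 1/15
CG = −√(1/15) = -0.258199

−√(1/15) ≈ -0.258199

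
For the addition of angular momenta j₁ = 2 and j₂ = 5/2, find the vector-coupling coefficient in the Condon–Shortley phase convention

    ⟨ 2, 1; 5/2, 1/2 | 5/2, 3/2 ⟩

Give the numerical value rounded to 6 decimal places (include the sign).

triangle: 2!×2!×3!/8! = 24/40320
(j±m)!: 3!×1!×3!×2!×4!×1! = 1728
prefactor² = (2J+1)×Δ×N² = 216/35
  k=0: +1/(0!×2!×1!×3!×1!×0!) = 1/12
  k=1: −1/(1!×1!×0!×2!×2!×1!) = -1/4
Σ = -1/6  ⇒  CG² = 216/35×(-1/6)² = 6/35
CG = −√(6/35) = -0.414039

-0.414039  (= −√(6/35))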